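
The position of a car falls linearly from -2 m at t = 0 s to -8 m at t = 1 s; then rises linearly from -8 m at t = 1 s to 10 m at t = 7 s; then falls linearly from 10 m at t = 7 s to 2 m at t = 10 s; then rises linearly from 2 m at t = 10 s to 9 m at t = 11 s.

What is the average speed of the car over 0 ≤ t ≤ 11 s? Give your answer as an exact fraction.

Average speed = (total path length)/(elapsed time); on a piecewise-linear x-t graph the path length is Σ|Δx|.
0–1 s: |Δx| = |-8 − -2| = 6 m
1–7 s: |Δx| = |10 − -8| = 18 m
7–10 s: |Δx| = |2 − 10| = 8 m
10–11 s: |Δx| = |9 − 2| = 7 m
Total path = 39 m; average speed = 39/11 = 39/11 m/s.

39/11 m/s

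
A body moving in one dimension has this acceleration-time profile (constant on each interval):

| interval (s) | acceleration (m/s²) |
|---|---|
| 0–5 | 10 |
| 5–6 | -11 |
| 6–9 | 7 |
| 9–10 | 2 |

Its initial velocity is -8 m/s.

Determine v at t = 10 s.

54 m/s

Δv equals the area under the a-t graph; then v = v₀ + Δv.
0–5 s: 10 × 5 = 50 m/s
5–6 s: -11 × 1 = -11 m/s
6–9 s: 7 × 3 = 21 m/s
9–10 s: 2 × 1 = 2 m/s
Δv = 62 m/s, so v(10) = -8 + (62) = 54 m/s.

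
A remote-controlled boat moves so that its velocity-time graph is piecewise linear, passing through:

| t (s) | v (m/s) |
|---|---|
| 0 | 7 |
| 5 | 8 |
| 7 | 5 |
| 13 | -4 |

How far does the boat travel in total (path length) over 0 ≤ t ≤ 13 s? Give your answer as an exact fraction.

385/6 m

Total distance travelled is ∫|v| dt — sum the magnitudes of each area piece.
0–5 s: |½(7 + 8)(5)| = 37.5 m
5–7 s: |½(8 + 5)(2)| = 13 m
7–13 s: v = 0 at t = 31/3 s; triangle areas 25/3 + 16/3 = 41/3 m
Total distance = 385/6 m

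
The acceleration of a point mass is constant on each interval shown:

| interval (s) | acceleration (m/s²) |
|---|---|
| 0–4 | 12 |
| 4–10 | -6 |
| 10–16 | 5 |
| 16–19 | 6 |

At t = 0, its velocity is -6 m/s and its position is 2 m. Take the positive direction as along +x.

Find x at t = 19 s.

On each constant-a segment, Δv = aΔt and Δx = v₀Δt + ½aΔt²; chain segment to segment.
0–4 s: v starts -6 m/s; Δx = -6·4 + ½·12·4² = 72 m; v ends 42 m/s.
4–10 s: v starts 42 m/s; Δx = 42·6 + ½·-6·6² = 144 m; v ends 6 m/s.
10–16 s: v starts 6 m/s; Δx = 6·6 + ½·5·6² = 126 m; v ends 36 m/s.
16–19 s: v starts 36 m/s; Δx = 36·3 + ½·6·3² = 135 m; v ends 54 m/s.
x(19) = 2 + Σ Δx = 479 m.

479 m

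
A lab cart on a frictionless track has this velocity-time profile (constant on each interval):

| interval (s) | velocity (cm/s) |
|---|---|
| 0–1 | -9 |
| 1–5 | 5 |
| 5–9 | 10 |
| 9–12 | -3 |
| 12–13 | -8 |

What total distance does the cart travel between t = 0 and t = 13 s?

Distance (not displacement) is the total path length: add the absolute areas under v-t.
0–1 s: |-9| × 1 = 9 cm
1–5 s: |5| × 4 = 20 cm
5–9 s: |10| × 4 = 40 cm
9–12 s: |-3| × 3 = 9 cm
12–13 s: |-8| × 1 = 8 cm
Total distance = 86 cm

86 cm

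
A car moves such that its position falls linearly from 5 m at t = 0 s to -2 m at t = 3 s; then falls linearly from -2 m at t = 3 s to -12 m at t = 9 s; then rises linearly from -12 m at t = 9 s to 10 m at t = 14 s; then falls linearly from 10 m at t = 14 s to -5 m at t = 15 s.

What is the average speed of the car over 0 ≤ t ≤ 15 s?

Average speed = (total path length)/(elapsed time); on a piecewise-linear x-t graph the path length is Σ|Δx|.
0–3 s: |Δx| = |-2 − 5| = 7 m
3–9 s: |Δx| = |-12 − -2| = 10 m
9–14 s: |Δx| = |10 − -12| = 22 m
14–15 s: |Δx| = |-5 − 10| = 15 m
Total path = 54 m; average speed = 54/15 = 3.6 m/s.

3.6 m/s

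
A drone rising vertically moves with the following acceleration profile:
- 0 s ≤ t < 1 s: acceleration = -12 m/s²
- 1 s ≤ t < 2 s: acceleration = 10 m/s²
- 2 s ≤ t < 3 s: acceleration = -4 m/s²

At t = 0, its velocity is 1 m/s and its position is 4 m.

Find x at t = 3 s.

-10 m

On each constant-a segment, Δv = aΔt and Δx = v₀Δt + ½aΔt²; chain segment to segment.
0–1 s: v starts 1 m/s; Δx = 1·1 + ½·-12·1² = -5 m; v ends -11 m/s.
1–2 s: v starts -11 m/s; Δx = -11·1 + ½·10·1² = -6 m; v ends -1 m/s.
2–3 s: v starts -1 m/s; Δx = -1·1 + ½·-4·1² = -3 m; v ends -5 m/s.
x(3) = 4 + Σ Δx = -10 m.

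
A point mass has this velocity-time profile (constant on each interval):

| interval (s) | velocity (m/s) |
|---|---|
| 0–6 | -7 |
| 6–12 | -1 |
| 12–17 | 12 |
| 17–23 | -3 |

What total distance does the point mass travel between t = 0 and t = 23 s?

126 m

Total distance travelled is ∫|v| dt — sum the magnitudes of each area piece.
0–6 s: |-7| × 6 = 42 m
6–12 s: |-1| × 6 = 6 m
12–17 s: |12| × 5 = 60 m
17–23 s: |-3| × 6 = 18 m
Total distance = 126 m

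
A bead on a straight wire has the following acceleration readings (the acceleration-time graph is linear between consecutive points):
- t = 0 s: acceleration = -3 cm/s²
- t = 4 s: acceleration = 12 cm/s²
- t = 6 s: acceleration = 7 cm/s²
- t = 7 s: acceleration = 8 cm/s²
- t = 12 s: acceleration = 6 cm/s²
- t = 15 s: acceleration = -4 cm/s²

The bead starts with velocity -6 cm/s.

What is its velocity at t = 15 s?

76.5 cm/s

Δv equals the area under the a-t graph; then v = v₀ + Δv.
0–4 s: ½(-3 + 12)(4) = 18 cm/s
4–6 s: ½(12 + 7)(2) = 19 cm/s
6–7 s: ½(7 + 8)(1) = 7.5 cm/s
7–12 s: ½(8 + 6)(5) = 35 cm/s
12–15 s: ½(6 + -4)(3) = 3 cm/s
Δv = 82.5 cm/s, so v(15) = -6 + (82.5) = 76.5 cm/s.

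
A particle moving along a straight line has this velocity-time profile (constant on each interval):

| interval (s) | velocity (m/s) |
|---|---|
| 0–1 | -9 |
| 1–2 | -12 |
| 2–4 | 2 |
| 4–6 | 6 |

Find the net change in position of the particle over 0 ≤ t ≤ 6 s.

Net displacement equals the area under the velocity-time graph (areas below the axis count negative).
0–1 s: -9 × 1 = -9 m
1–2 s: -12 × 1 = -12 m
2–4 s: 2 × 2 = 4 m
4–6 s: 6 × 2 = 12 m
Net displacement = -5 m

-5 m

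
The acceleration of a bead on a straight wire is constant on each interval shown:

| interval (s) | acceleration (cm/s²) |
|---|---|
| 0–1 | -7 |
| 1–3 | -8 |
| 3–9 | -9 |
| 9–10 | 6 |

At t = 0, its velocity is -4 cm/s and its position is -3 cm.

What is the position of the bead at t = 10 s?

-450.5 cm

On each constant-a segment, Δv = aΔt and Δx = v₀Δt + ½aΔt²; chain segment to segment.
0–1 s: v starts -4 cm/s; Δx = -4·1 + ½·-7·1² = -7.5 cm; v ends -11 cm/s.
1–3 s: v starts -11 cm/s; Δx = -11·2 + ½·-8·2² = -38 cm; v ends -27 cm/s.
3–9 s: v starts -27 cm/s; Δx = -27·6 + ½·-9·6² = -324 cm; v ends -81 cm/s.
9–10 s: v starts -81 cm/s; Δx = -81·1 + ½·6·1² = -78 cm; v ends -75 cm/s.
x(10) = -3 + Σ Δx = -450.5 cm.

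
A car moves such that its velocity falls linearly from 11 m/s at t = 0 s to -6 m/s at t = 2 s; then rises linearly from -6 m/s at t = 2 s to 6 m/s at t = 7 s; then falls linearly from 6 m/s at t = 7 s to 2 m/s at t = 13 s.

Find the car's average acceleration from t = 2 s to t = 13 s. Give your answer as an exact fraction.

8/11 m/s²

Average acceleration = Δv/Δt = (2 − -6)/(13 − 2) = 8/11 m/s².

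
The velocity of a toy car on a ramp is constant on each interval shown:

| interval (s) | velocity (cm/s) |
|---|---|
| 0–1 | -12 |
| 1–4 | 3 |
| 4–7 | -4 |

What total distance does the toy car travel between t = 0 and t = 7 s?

33 cm

Distance (not displacement) is the total path length: add the absolute areas under v-t.
0–1 s: |-12| × 1 = 12 cm
1–4 s: |3| × 3 = 9 cm
4–7 s: |-4| × 3 = 12 cm
Total distance = 33 cm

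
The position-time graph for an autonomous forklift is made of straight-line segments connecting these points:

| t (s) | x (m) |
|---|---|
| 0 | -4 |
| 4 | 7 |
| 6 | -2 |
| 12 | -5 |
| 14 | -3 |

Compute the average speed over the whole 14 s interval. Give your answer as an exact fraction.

25/14 m/s

Average speed = (total path length)/(elapsed time); on a piecewise-linear x-t graph the path length is Σ|Δx|.
0–4 s: |Δx| = |7 − -4| = 11 m
4–6 s: |Δx| = |-2 − 7| = 9 m
6–12 s: |Δx| = |-5 − -2| = 3 m
12–14 s: |Δx| = |-3 − -5| = 2 m
Total path = 25 m; average speed = 25/14 = 25/14 m/s.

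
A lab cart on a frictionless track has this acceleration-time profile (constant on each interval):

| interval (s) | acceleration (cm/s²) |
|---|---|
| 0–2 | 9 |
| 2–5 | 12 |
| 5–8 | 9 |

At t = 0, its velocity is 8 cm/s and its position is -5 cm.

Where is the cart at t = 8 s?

On each constant-a segment, Δv = aΔt and Δx = v₀Δt + ½aΔt²; chain segment to segment.
0–2 s: v starts 8 cm/s; Δx = 8·2 + ½·9·2² = 34 cm; v ends 26 cm/s.
2–5 s: v starts 26 cm/s; Δx = 26·3 + ½·12·3² = 132 cm; v ends 62 cm/s.
5–8 s: v starts 62 cm/s; Δx = 62·3 + ½·9·3² = 226.5 cm; v ends 89 cm/s.
x(8) = -5 + Σ Δx = 387.5 cm.

387.5 cm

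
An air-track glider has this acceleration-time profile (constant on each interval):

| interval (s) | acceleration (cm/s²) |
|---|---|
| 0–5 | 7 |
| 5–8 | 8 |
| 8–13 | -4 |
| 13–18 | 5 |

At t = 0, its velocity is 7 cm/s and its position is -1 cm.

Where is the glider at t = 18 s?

On each constant-a segment, Δv = aΔt and Δx = v₀Δt + ½aΔt²; chain segment to segment.
0–5 s: v starts 7 cm/s; Δx = 7·5 + ½·7·5² = 122.5 cm; v ends 42 cm/s.
5–8 s: v starts 42 cm/s; Δx = 42·3 + ½·8·3² = 162 cm; v ends 66 cm/s.
8–13 s: v starts 66 cm/s; Δx = 66·5 + ½·-4·5² = 280 cm; v ends 46 cm/s.
13–18 s: v starts 46 cm/s; Δx = 46·5 + ½·5·5² = 292.5 cm; v ends 71 cm/s.
x(18) = -1 + Σ Δx = 856 cm.

856 cm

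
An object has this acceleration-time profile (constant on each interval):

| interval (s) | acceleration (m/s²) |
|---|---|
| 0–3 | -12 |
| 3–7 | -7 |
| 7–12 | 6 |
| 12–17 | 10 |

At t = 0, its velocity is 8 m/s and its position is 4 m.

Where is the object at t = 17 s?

On each constant-a segment, Δv = aΔt and Δx = v₀Δt + ½aΔt²; chain segment to segment.
0–3 s: v starts 8 m/s; Δx = 8·3 + ½·-12·3² = -30 m; v ends -28 m/s.
3–7 s: v starts -28 m/s; Δx = -28·4 + ½·-7·4² = -168 m; v ends -56 m/s.
7–12 s: v starts -56 m/s; Δx = -56·5 + ½·6·5² = -205 m; v ends -26 m/s.
12–17 s: v starts -26 m/s; Δx = -26·5 + ½·10·5² = -5 m; v ends 24 m/s.
x(17) = 4 + Σ Δx = -404 m.

-404 m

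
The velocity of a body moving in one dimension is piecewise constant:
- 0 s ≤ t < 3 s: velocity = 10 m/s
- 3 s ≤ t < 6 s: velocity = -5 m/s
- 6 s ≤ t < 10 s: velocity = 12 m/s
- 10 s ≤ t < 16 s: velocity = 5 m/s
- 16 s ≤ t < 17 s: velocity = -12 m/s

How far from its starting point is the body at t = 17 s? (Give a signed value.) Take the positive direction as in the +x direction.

81 m

Net displacement equals the area under the velocity-time graph (areas below the axis count negative).
0–3 s: 10 × 3 = 30 m
3–6 s: -5 × 3 = -15 m
6–10 s: 12 × 4 = 48 m
10–16 s: 5 × 6 = 30 m
16–17 s: -12 × 1 = -12 m
Net displacement = 81 m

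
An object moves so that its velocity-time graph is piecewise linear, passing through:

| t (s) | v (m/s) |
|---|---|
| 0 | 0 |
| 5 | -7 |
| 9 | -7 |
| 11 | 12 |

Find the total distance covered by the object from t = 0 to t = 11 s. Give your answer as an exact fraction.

2115/38 m

Total distance travelled is ∫|v| dt — sum the magnitudes of each area piece.
0–5 s: |½(0 + -7)(5)| = 17.5 m
5–9 s: |-7| × 4 = 28 m
9–11 s: v = 0 at t = 185/19 s; triangle areas 49/19 + 144/19 = 193/19 m
Total distance = 2115/38 m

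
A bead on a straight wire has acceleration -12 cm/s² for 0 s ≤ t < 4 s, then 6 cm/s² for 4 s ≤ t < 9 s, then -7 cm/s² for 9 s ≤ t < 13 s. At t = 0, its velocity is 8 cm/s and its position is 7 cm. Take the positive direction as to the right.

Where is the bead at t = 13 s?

-278 cm

On each constant-a segment, Δv = aΔt and Δx = v₀Δt + ½aΔt²; chain segment to segment.
0–4 s: v starts 8 cm/s; Δx = 8·4 + ½·-12·4² = -64 cm; v ends -40 cm/s.
4–9 s: v starts -40 cm/s; Δx = -40·5 + ½·6·5² = -125 cm; v ends -10 cm/s.
9–13 s: v starts -10 cm/s; Δx = -10·4 + ½·-7·4² = -96 cm; v ends -38 cm/s.
x(13) = 7 + Σ Δx = -278 cm.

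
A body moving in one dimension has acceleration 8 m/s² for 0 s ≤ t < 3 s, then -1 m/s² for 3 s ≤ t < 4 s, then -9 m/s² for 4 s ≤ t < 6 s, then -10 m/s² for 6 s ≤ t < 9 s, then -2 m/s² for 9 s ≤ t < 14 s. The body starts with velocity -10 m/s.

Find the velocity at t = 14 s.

Δv equals the area under the a-t graph; then v = v₀ + Δv.
0–3 s: 8 × 3 = 24 m/s
3–4 s: -1 × 1 = -1 m/s
4–6 s: -9 × 2 = -18 m/s
6–9 s: -10 × 3 = -30 m/s
9–14 s: -2 × 5 = -10 m/s
Δv = -35 m/s, so v(14) = -10 + (-35) = -45 m/s.

-45 m/s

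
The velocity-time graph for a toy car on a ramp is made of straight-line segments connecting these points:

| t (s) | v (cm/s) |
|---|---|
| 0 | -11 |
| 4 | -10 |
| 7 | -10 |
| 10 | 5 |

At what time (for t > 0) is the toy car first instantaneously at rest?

t = 9 s

v changes sign on 7–10 s (from -10 to 5); the graph is linear there, so v = 0 at t = 7 + (10)·(10 − 7)/(5 − -10) = 9 s.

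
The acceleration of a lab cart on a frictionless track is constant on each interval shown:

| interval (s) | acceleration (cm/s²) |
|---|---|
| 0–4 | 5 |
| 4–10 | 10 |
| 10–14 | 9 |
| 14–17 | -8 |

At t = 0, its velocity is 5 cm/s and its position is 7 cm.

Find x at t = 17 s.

1136 cm

On each constant-a segment, Δv = aΔt and Δx = v₀Δt + ½aΔt²; chain segment to segment.
0–4 s: v starts 5 cm/s; Δx = 5·4 + ½·5·4² = 60 cm; v ends 25 cm/s.
4–10 s: v starts 25 cm/s; Δx = 25·6 + ½·10·6² = 330 cm; v ends 85 cm/s.
10–14 s: v starts 85 cm/s; Δx = 85·4 + ½·9·4² = 412 cm; v ends 121 cm/s.
14–17 s: v starts 121 cm/s; Δx = 121·3 + ½·-8·3² = 327 cm; v ends 97 cm/s.
x(17) = 7 + Σ Δx = 1136 cm.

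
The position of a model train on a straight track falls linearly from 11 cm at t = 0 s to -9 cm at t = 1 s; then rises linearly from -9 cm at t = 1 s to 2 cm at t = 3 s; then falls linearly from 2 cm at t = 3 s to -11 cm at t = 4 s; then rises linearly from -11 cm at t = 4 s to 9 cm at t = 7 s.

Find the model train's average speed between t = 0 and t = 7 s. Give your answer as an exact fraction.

64/7 cm/s

Average speed = (total path length)/(elapsed time); on a piecewise-linear x-t graph the path length is Σ|Δx|.
0–1 s: |Δx| = |-9 − 11| = 20 cm
1–3 s: |Δx| = |2 − -9| = 11 cm
3–4 s: |Δx| = |-11 − 2| = 13 cm
4–7 s: |Δx| = |9 − -11| = 20 cm
Total path = 64 cm; average speed = 64/7 = 64/7 cm/s.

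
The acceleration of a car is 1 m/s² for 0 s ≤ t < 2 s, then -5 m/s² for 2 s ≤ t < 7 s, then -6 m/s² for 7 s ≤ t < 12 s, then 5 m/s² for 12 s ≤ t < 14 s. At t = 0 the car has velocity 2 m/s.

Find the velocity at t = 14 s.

Δv equals the area under the a-t graph; then v = v₀ + Δv.
0–2 s: 1 × 2 = 2 m/s
2–7 s: -5 × 5 = -25 m/s
7–12 s: -6 × 5 = -30 m/s
12–14 s: 5 × 2 = 10 m/s
Δv = -43 m/s, so v(14) = 2 + (-43) = -41 m/s.

-41 m/s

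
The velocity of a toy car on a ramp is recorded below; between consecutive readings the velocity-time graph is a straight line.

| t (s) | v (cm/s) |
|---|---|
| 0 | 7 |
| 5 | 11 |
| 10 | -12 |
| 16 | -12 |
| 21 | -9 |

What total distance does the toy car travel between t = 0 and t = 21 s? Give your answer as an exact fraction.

Total distance travelled is ∫|v| dt — sum the magnitudes of each area piece.
0–5 s: |½(7 + 11)(5)| = 45 cm
5–10 s: v = 0 at t = 170/23 s; triangle areas 605/46 + 360/23 = 1325/46 cm
10–16 s: |-12| × 6 = 72 cm
16–21 s: |½(-12 + -9)(5)| = 52.5 cm
Total distance = 4561/23 cm

4561/23 cm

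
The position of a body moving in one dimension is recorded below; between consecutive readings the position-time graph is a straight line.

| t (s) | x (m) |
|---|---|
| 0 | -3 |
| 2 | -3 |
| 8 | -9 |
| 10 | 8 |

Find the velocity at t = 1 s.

0 m/s

Velocity is the slope of the x-t graph on 0–2 s: (-3 − -3)/(2 − 0) = 0 m/s.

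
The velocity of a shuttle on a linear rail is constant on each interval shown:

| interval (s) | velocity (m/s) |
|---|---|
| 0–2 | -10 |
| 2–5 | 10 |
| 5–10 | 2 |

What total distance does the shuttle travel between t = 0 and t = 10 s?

60 m

Distance (not displacement) is the total path length: add the absolute areas under v-t.
0–2 s: |-10| × 2 = 20 m
2–5 s: |10| × 3 = 30 m
5–10 s: |2| × 5 = 10 m
Total distance = 60 m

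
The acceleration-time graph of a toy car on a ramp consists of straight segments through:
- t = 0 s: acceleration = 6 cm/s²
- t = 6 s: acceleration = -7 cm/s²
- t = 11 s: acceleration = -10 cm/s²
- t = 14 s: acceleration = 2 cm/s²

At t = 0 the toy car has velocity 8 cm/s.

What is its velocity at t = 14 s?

-49.5 cm/s

Δv equals the area under the a-t graph; then v = v₀ + Δv.
0–6 s: ½(6 + -7)(6) = -3 cm/s
6–11 s: ½(-7 + -10)(5) = -42.5 cm/s
11–14 s: ½(-10 + 2)(3) = -12 cm/s
Δv = -57.5 cm/s, so v(14) = 8 + (-57.5) = -49.5 cm/s.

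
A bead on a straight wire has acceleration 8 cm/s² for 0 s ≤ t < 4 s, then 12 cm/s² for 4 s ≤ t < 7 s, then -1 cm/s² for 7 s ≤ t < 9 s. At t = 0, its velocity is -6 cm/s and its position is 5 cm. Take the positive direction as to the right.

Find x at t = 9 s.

On each constant-a segment, Δv = aΔt and Δx = v₀Δt + ½aΔt²; chain segment to segment.
0–4 s: v starts -6 cm/s; Δx = -6·4 + ½·8·4² = 40 cm; v ends 26 cm/s.
4–7 s: v starts 26 cm/s; Δx = 26·3 + ½·12·3² = 132 cm; v ends 62 cm/s.
7–9 s: v starts 62 cm/s; Δx = 62·2 + ½·-1·2² = 122 cm; v ends 60 cm/s.
x(9) = 5 + Σ Δx = 299 cm.

299 cm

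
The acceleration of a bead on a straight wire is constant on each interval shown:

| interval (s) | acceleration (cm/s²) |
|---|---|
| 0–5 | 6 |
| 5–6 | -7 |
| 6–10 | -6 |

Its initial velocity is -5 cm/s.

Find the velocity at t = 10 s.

Δv equals the area under the a-t graph; then v = v₀ + Δv.
0–5 s: 6 × 5 = 30 cm/s
5–6 s: -7 × 1 = -7 cm/s
6–10 s: -6 × 4 = -24 cm/s
Δv = -1 cm/s, so v(10) = -5 + (-1) = -6 cm/s.

-6 cm/s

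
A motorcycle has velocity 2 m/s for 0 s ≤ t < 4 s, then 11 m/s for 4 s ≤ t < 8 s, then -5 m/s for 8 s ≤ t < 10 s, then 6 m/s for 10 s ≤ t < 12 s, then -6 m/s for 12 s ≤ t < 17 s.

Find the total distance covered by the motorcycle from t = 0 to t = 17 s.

104 m

Distance (not displacement) is the total path length: add the absolute areas under v-t.
0–4 s: |2| × 4 = 8 m
4–8 s: |11| × 4 = 44 m
8–10 s: |-5| × 2 = 10 m
10–12 s: |6| × 2 = 12 m
12–17 s: |-6| × 5 = 30 m
Total distance = 104 m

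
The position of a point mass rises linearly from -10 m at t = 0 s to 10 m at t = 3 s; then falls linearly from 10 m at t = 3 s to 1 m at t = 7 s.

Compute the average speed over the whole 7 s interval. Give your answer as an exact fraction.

29/7 m/s

Average speed = (total path length)/(elapsed time); on a piecewise-linear x-t graph the path length is Σ|Δx|.
0–3 s: |Δx| = |10 − -10| = 20 m
3–7 s: |Δx| = |1 − 10| = 9 m
Total path = 29 m; average speed = 29/7 = 29/7 m/s.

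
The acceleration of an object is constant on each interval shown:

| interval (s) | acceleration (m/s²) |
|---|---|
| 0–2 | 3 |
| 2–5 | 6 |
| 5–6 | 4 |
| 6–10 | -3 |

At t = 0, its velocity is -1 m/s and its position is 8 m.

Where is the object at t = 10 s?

On each constant-a segment, Δv = aΔt and Δx = v₀Δt + ½aΔt²; chain segment to segment.
0–2 s: v starts -1 m/s; Δx = -1·2 + ½·3·2² = 4 m; v ends 5 m/s.
2–5 s: v starts 5 m/s; Δx = 5·3 + ½·6·3² = 42 m; v ends 23 m/s.
5–6 s: v starts 23 m/s; Δx = 23·1 + ½·4·1² = 25 m; v ends 27 m/s.
6–10 s: v starts 27 m/s; Δx = 27·4 + ½·-3·4² = 84 m; v ends 15 m/s.
x(10) = 8 + Σ Δx = 163 m.

163 m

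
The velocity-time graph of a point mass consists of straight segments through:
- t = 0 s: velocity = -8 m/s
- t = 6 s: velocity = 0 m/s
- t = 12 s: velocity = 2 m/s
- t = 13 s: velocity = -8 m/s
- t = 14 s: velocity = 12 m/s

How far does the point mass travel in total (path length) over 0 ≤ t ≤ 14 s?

38.6 m

Total distance travelled is ∫|v| dt — sum the magnitudes of each area piece.
0–6 s: |½(-8 + 0)(6)| = 24 m
6–12 s: |½(0 + 2)(6)| = 6 m
12–13 s: v = 0 at t = 12.2 s; triangle areas 0.2 + 3.2 = 3.4 m
13–14 s: v = 0 at t = 13.4 s; triangle areas 1.6 + 3.6 = 5.2 m
Total distance = 38.6 m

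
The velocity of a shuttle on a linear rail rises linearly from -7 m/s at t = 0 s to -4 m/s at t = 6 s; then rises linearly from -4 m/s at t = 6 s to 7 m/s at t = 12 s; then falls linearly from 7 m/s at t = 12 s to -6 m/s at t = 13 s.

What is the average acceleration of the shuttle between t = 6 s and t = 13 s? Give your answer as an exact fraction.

Average acceleration = Δv/Δt = (-6 − -4)/(13 − 6) = -2/7 m/s².

-2/7 m/s²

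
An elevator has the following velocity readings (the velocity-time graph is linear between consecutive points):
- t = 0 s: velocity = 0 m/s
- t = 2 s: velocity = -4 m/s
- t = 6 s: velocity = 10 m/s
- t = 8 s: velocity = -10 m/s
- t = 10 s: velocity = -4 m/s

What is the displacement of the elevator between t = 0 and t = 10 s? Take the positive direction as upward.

Net displacement equals the area under the velocity-time graph (areas below the axis count negative).
0–2 s: ½(0 + -4)(2) = -4 m
2–6 s: ½(-4 + 10)(4) = 12 m
6–8 s: ½(10 + -10)(2) = 0 m
8–10 s: ½(-10 + -4)(2) = -14 m
Net displacement = -6 m

-6 m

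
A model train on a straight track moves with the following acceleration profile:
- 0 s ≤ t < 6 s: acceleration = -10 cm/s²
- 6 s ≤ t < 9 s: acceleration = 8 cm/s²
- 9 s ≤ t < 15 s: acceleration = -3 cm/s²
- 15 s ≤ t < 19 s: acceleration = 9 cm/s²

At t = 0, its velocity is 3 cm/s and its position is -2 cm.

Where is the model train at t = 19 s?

On each constant-a segment, Δv = aΔt and Δx = v₀Δt + ½aΔt²; chain segment to segment.
0–6 s: v starts 3 cm/s; Δx = 3·6 + ½·-10·6² = -162 cm; v ends -57 cm/s.
6–9 s: v starts -57 cm/s; Δx = -57·3 + ½·8·3² = -135 cm; v ends -33 cm/s.
9–15 s: v starts -33 cm/s; Δx = -33·6 + ½·-3·6² = -252 cm; v ends -51 cm/s.
15–19 s: v starts -51 cm/s; Δx = -51·4 + ½·9·4² = -132 cm; v ends -15 cm/s.
x(19) = -2 + Σ Δx = -683 cm.

-683 cm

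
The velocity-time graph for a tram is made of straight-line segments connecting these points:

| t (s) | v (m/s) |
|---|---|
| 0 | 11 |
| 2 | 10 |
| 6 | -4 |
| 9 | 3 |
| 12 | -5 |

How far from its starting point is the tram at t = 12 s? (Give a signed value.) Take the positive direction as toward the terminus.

28.5 m

Displacement is the signed area under the v-t curve.
0–2 s: ½(11 + 10)(2) = 21 m
2–6 s: ½(10 + -4)(4) = 12 m
6–9 s: ½(-4 + 3)(3) = -1.5 m
9–12 s: ½(3 + -5)(3) = -3 m
Net displacement = 28.5 m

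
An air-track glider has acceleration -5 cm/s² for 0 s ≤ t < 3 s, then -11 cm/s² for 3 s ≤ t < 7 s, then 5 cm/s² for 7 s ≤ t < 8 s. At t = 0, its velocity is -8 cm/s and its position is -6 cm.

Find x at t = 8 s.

On each constant-a segment, Δv = aΔt and Δx = v₀Δt + ½aΔt²; chain segment to segment.
0–3 s: v starts -8 cm/s; Δx = -8·3 + ½·-5·3² = -46.5 cm; v ends -23 cm/s.
3–7 s: v starts -23 cm/s; Δx = -23·4 + ½·-11·4² = -180 cm; v ends -67 cm/s.
7–8 s: v starts -67 cm/s; Δx = -67·1 + ½·5·1² = -64.5 cm; v ends -62 cm/s.
x(8) = -6 + Σ Δx = -297 cm.

-297 cm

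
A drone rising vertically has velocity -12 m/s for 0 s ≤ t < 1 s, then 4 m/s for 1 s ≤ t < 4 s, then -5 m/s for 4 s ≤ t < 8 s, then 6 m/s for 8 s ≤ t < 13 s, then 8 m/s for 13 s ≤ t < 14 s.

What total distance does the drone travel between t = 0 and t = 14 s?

Distance (not displacement) is the total path length: add the absolute areas under v-t.
0–1 s: |-12| × 1 = 12 m
1–4 s: |4| × 3 = 12 m
4–8 s: |-5| × 4 = 20 m
8–13 s: |6| × 5 = 30 m
13–14 s: |8| × 1 = 8 m
Total distance = 82 m

82 m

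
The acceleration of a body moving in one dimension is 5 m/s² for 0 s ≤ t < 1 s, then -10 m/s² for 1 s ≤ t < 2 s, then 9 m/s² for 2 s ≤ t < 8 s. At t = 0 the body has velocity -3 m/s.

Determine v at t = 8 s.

Δv equals the area under the a-t graph; then v = v₀ + Δv.
0–1 s: 5 × 1 = 5 m/s
1–2 s: -10 × 1 = -10 m/s
2–8 s: 9 × 6 = 54 m/s
Δv = 49 m/s, so v(8) = -3 + (49) = 46 m/s.

46 m/s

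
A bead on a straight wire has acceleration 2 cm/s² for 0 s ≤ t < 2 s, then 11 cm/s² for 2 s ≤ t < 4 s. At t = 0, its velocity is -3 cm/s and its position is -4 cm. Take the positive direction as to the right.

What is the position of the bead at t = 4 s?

18 cm

On each constant-a segment, Δv = aΔt and Δx = v₀Δt + ½aΔt²; chain segment to segment.
0–2 s: v starts -3 cm/s; Δx = -3·2 + ½·2·2² = -2 cm; v ends 1 cm/s.
2–4 s: v starts 1 cm/s; Δx = 1·2 + ½·11·2² = 24 cm; v ends 23 cm/s.
x(4) = -4 + Σ Δx = 18 cm.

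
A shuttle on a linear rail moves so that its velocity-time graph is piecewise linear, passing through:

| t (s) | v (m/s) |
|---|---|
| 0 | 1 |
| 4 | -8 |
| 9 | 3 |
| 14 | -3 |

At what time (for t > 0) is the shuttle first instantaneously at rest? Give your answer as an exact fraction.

v changes sign on 0–4 s (from 1 to -8); the graph is linear there, so v = 0 at t = 0 + (-1)·(4 − 0)/(-8 − 1) = 4/9 s.

t = 4/9 s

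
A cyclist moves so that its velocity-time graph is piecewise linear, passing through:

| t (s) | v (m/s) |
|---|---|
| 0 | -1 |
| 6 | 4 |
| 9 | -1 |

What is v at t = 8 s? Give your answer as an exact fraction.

2/3 m/s

On 6–9 s the graph is linear from 4 to -1 m/s: v(8) = 4 + (-1 − 4)·(8 − 6)/(9 − 6) = 2/3 m/s.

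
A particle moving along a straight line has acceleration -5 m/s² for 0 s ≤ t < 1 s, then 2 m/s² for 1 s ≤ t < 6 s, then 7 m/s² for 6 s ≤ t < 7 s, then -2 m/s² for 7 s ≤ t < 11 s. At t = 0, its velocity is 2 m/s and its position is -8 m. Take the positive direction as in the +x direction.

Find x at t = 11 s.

On each constant-a segment, Δv = aΔt and Δx = v₀Δt + ½aΔt²; chain segment to segment.
0–1 s: v starts 2 m/s; Δx = 2·1 + ½·-5·1² = -0.5 m; v ends -3 m/s.
1–6 s: v starts -3 m/s; Δx = -3·5 + ½·2·5² = 10 m; v ends 7 m/s.
6–7 s: v starts 7 m/s; Δx = 7·1 + ½·7·1² = 10.5 m; v ends 14 m/s.
7–11 s: v starts 14 m/s; Δx = 14·4 + ½·-2·4² = 40 m; v ends 6 m/s.
x(11) = -8 + Σ Δx = 52 m.

52 m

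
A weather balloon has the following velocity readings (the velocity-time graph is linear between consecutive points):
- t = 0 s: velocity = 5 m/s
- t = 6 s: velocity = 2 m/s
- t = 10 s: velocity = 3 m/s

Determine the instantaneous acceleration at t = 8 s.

0.25 m/s²

Acceleration is the slope of the v-t graph on 6–10 s: (3 − 2)/(10 − 6) = 0.25 m/s².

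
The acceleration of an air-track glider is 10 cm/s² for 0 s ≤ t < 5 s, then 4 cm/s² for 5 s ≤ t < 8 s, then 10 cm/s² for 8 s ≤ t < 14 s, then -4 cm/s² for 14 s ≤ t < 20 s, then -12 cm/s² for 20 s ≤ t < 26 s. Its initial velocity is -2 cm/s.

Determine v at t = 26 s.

24 cm/s

Δv equals the area under the a-t graph; then v = v₀ + Δv.
0–5 s: 10 × 5 = 50 cm/s
5–8 s: 4 × 3 = 12 cm/s
8–14 s: 10 × 6 = 60 cm/s
14–20 s: -4 × 6 = -24 cm/s
20–26 s: -12 × 6 = -72 cm/s
Δv = 26 cm/s, so v(26) = -2 + (26) = 24 cm/s.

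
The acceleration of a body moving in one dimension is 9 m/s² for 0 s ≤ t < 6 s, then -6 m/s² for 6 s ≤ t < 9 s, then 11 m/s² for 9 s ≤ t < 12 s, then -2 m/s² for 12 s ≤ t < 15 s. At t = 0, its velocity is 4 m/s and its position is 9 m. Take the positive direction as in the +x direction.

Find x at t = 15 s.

721.5 m

On each constant-a segment, Δv = aΔt and Δx = v₀Δt + ½aΔt²; chain segment to segment.
0–6 s: v starts 4 m/s; Δx = 4·6 + ½·9·6² = 186 m; v ends 58 m/s.
6–9 s: v starts 58 m/s; Δx = 58·3 + ½·-6·3² = 147 m; v ends 40 m/s.
9–12 s: v starts 40 m/s; Δx = 40·3 + ½·11·3² = 169.5 m; v ends 73 m/s.
12–15 s: v starts 73 m/s; Δx = 73·3 + ½·-2·3² = 210 m; v ends 67 m/s.
x(15) = 9 + Σ Δx = 721.5 m.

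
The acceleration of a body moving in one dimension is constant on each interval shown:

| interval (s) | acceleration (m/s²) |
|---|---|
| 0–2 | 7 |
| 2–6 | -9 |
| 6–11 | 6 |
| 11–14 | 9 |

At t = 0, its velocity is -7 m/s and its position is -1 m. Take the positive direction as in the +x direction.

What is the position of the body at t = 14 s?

On each constant-a segment, Δv = aΔt and Δx = v₀Δt + ½aΔt²; chain segment to segment.
0–2 s: v starts -7 m/s; Δx = -7·2 + ½·7·2² = 0 m; v ends 7 m/s.
2–6 s: v starts 7 m/s; Δx = 7·4 + ½·-9·4² = -44 m; v ends -29 m/s.
6–11 s: v starts -29 m/s; Δx = -29·5 + ½·6·5² = -70 m; v ends 1 m/s.
11–14 s: v starts 1 m/s; Δx = 1·3 + ½·9·3² = 43.5 m; v ends 28 m/s.
x(14) = -1 + Σ Δx = -71.5 m.

-71.5 m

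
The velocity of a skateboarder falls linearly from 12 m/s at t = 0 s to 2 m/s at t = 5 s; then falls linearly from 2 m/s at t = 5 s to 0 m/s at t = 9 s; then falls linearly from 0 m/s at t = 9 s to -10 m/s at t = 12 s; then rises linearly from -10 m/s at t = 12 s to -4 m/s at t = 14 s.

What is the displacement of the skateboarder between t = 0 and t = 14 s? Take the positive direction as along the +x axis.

10 m

Displacement is the signed area under the v-t curve.
0–5 s: ½(12 + 2)(5) = 35 m
5–9 s: ½(2 + 0)(4) = 4 m
9–12 s: ½(0 + -10)(3) = -15 m
12–14 s: ½(-10 + -4)(2) = -14 m
Net displacement = 10 m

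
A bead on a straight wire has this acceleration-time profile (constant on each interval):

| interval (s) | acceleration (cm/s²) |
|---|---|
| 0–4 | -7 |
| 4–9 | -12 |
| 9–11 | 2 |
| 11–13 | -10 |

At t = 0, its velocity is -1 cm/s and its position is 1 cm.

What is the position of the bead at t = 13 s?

On each constant-a segment, Δv = aΔt and Δx = v₀Δt + ½aΔt²; chain segment to segment.
0–4 s: v starts -1 cm/s; Δx = -1·4 + ½·-7·4² = -60 cm; v ends -29 cm/s.
4–9 s: v starts -29 cm/s; Δx = -29·5 + ½·-12·5² = -295 cm; v ends -89 cm/s.
9–11 s: v starts -89 cm/s; Δx = -89·2 + ½·2·2² = -174 cm; v ends -85 cm/s.
11–13 s: v starts -85 cm/s; Δx = -85·2 + ½·-10·2² = -190 cm; v ends -105 cm/s.
x(13) = 1 + Σ Δx = -718 cm.

-718 cm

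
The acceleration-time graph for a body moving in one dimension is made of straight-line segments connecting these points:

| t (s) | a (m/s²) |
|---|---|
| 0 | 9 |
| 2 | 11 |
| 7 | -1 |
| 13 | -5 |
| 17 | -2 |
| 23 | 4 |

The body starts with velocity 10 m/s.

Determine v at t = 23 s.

29 m/s

Δv equals the area under the a-t graph; then v = v₀ + Δv.
0–2 s: ½(9 + 11)(2) = 20 m/s
2–7 s: ½(11 + -1)(5) = 25 m/s
7–13 s: ½(-1 + -5)(6) = -18 m/s
13–17 s: ½(-5 + -2)(4) = -14 m/s
17–23 s: ½(-2 + 4)(6) = 6 m/s
Δv = 19 m/s, so v(23) = 10 + (19) = 29 m/s.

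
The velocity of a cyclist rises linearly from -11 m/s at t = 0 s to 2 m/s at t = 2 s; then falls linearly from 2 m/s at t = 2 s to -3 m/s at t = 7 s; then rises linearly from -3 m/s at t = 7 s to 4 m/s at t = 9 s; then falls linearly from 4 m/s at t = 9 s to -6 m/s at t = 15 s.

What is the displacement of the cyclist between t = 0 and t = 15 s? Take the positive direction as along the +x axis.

Displacement is the signed area under the v-t curve.
0–2 s: ½(-11 + 2)(2) = -9 m
2–7 s: ½(2 + -3)(5) = -2.5 m
7–9 s: ½(-3 + 4)(2) = 1 m
9–15 s: ½(4 + -6)(6) = -6 m
Net displacement = -16.5 m

-16.5 m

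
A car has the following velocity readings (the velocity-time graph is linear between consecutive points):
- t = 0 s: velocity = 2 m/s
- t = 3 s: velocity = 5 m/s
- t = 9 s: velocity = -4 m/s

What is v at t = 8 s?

On 3–9 s the graph is linear from 5 to -4 m/s: v(8) = 5 + (-4 − 5)·(8 − 3)/(9 − 3) = -2.5 m/s.

-2.5 m/s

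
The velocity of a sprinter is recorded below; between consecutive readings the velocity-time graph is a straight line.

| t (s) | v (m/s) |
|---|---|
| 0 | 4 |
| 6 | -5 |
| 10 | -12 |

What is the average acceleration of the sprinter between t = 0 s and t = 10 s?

Average acceleration = Δv/Δt = (-12 − 4)/(10 − 0) = -1.6 m/s².

-1.6 m/s²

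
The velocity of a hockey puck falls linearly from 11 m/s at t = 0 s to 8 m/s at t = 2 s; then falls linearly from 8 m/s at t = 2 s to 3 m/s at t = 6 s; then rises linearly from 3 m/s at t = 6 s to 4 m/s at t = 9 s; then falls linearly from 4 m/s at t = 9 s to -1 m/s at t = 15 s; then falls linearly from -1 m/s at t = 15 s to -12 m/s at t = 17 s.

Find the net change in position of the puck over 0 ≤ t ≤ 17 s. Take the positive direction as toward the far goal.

Net displacement equals the area under the velocity-time graph (areas below the axis count negative).
0–2 s: ½(11 + 8)(2) = 19 m
2–6 s: ½(8 + 3)(4) = 22 m
6–9 s: ½(3 + 4)(3) = 10.5 m
9–15 s: ½(4 + -1)(6) = 9 m
15–17 s: ½(-1 + -12)(2) = -13 m
Net displacement = 47.5 m

47.5 m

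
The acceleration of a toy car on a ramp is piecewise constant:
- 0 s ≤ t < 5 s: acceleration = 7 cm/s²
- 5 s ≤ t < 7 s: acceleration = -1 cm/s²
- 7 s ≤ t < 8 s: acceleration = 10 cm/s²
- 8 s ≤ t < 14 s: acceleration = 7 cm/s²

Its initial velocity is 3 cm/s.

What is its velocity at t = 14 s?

Δv equals the area under the a-t graph; then v = v₀ + Δv.
0–5 s: 7 × 5 = 35 cm/s
5–7 s: -1 × 2 = -2 cm/s
7–8 s: 10 × 1 = 10 cm/s
8–14 s: 7 × 6 = 42 cm/s
Δv = 85 cm/s, so v(14) = 3 + (85) = 88 cm/s.

88 cm/s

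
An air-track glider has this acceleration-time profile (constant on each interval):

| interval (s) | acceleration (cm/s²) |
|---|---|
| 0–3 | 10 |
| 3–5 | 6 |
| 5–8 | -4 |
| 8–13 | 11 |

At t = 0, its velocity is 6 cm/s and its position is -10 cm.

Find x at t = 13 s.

On each constant-a segment, Δv = aΔt and Δx = v₀Δt + ½aΔt²; chain segment to segment.
0–3 s: v starts 6 cm/s; Δx = 6·3 + ½·10·3² = 63 cm; v ends 36 cm/s.
3–5 s: v starts 36 cm/s; Δx = 36·2 + ½·6·2² = 84 cm; v ends 48 cm/s.
5–8 s: v starts 48 cm/s; Δx = 48·3 + ½·-4·3² = 126 cm; v ends 36 cm/s.
8–13 s: v starts 36 cm/s; Δx = 36·5 + ½·11·5² = 317.5 cm; v ends 91 cm/s.
x(13) = -10 + Σ Δx = 580.5 cm.

580.5 cm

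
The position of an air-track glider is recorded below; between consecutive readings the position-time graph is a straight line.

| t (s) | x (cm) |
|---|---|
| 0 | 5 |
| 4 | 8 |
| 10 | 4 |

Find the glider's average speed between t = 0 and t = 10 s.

0.7 cm/s

Average speed = (total path length)/(elapsed time); on a piecewise-linear x-t graph the path length is Σ|Δx|.
0–4 s: |Δx| = |8 − 5| = 3 cm
4–10 s: |Δx| = |4 − 8| = 4 cm
Total path = 7 cm; average speed = 7/10 = 0.7 cm/s.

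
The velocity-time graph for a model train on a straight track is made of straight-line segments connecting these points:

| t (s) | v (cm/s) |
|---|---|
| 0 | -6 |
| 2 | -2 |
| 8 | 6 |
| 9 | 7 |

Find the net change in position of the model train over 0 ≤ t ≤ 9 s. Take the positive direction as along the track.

10.5 cm

Net displacement equals the area under the velocity-time graph (areas below the axis count negative).
0–2 s: ½(-6 + -2)(2) = -8 cm
2–8 s: ½(-2 + 6)(6) = 12 cm
8–9 s: ½(6 + 7)(1) = 6.5 cm
Net displacement = 10.5 cm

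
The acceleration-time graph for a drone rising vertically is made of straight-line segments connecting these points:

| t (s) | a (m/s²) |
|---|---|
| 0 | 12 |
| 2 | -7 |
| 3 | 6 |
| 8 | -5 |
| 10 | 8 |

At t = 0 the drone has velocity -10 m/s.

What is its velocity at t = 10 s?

Δv equals the area under the a-t graph; then v = v₀ + Δv.
0–2 s: ½(12 + -7)(2) = 5 m/s
2–3 s: ½(-7 + 6)(1) = -0.5 m/s
3–8 s: ½(6 + -5)(5) = 2.5 m/s
8–10 s: ½(-5 + 8)(2) = 3 m/s
Δv = 10 m/s, so v(10) = -10 + (10) = 0 m/s.

0 m/s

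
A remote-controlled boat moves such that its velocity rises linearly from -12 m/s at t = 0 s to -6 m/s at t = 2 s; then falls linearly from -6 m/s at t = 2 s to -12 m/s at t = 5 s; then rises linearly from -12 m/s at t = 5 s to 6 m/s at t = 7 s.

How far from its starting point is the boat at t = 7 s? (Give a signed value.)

Net displacement equals the area under the velocity-time graph (areas below the axis count negative).
0–2 s: ½(-12 + -6)(2) = -18 m
2–5 s: ½(-6 + -12)(3) = -27 m
5–7 s: ½(-12 + 6)(2) = -6 m
Net displacement = -51 m

-51 m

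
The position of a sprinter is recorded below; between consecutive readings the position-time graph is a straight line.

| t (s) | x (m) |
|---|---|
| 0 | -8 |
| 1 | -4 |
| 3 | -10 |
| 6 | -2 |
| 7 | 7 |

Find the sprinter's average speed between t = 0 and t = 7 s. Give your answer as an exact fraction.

27/7 m/s

Average speed = (total path length)/(elapsed time); on a piecewise-linear x-t graph the path length is Σ|Δx|.
0–1 s: |Δx| = |-4 − -8| = 4 m
1–3 s: |Δx| = |-10 − -4| = 6 m
3–6 s: |Δx| = |-2 − -10| = 8 m
6–7 s: |Δx| = |7 − -2| = 9 m
Total path = 27 m; average speed = 27/7 = 27/7 m/s.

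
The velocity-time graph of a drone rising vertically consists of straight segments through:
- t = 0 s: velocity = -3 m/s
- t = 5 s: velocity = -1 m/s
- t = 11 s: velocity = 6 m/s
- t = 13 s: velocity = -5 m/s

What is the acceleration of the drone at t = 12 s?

Acceleration is the slope of the v-t graph on 11–13 s: (-5 − 6)/(13 − 11) = -5.5 m/s².

-5.5 m/s²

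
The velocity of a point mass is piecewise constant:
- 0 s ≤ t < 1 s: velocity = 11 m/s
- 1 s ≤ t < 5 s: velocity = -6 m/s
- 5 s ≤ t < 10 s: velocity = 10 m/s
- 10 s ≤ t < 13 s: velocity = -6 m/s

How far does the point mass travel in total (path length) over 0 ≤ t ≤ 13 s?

Total distance travelled is ∫|v| dt — sum the magnitudes of each area piece.
0–1 s: |11| × 1 = 11 m
1–5 s: |-6| × 4 = 24 m
5–10 s: |10| × 5 = 50 m
10–13 s: |-6| × 3 = 18 m
Total distance = 103 m

103 m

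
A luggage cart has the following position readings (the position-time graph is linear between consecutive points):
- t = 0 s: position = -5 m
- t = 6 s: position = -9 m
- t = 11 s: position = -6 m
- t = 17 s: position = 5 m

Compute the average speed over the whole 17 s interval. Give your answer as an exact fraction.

18/17 m/s

Average speed = (total path length)/(elapsed time); on a piecewise-linear x-t graph the path length is Σ|Δx|.
0–6 s: |Δx| = |-9 − -5| = 4 m
6–11 s: |Δx| = |-6 − -9| = 3 m
11–17 s: |Δx| = |5 − -6| = 11 m
Total path = 18 m; average speed = 18/17 = 18/17 m/s.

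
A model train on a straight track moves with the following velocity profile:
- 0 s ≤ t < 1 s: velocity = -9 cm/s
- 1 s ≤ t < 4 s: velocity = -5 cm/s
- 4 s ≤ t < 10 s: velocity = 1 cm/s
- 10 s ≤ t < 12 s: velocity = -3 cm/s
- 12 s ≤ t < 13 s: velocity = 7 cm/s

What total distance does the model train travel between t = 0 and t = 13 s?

Total distance travelled is ∫|v| dt — sum the magnitudes of each area piece.
0–1 s: |-9| × 1 = 9 cm
1–4 s: |-5| × 3 = 15 cm
4–10 s: |1| × 6 = 6 cm
10–12 s: |-3| × 2 = 6 cm
12–13 s: |7| × 1 = 7 cm
Total distance = 43 cm

43 cm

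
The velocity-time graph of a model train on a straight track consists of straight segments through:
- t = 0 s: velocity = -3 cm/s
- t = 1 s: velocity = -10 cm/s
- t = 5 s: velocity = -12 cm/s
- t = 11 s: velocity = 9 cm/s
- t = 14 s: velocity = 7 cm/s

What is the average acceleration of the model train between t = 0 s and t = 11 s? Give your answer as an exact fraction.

Average acceleration = Δv/Δt = (9 − -3)/(11 − 0) = 12/11 cm/s².

12/11 cm/s²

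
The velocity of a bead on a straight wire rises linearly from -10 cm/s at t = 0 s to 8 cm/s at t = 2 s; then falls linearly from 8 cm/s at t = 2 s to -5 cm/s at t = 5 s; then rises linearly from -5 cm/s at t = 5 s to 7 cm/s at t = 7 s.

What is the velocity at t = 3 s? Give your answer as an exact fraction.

On 2–5 s the graph is linear from 8 to -5 cm/s: v(3) = 8 + (-5 − 8)·(3 − 2)/(5 − 2) = 11/3 cm/s.

11/3 cm/s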